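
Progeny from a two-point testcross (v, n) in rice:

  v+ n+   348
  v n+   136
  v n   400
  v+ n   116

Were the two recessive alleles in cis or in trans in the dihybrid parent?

cis

The two most frequent classes are v+ n+ (348) and v n (400); these are the parental (non-recombinant) types.
So the F1 carried v+ n+ on one chromosome and v n on the other — the recessive alleles are on the same chromosome (cis / coupling).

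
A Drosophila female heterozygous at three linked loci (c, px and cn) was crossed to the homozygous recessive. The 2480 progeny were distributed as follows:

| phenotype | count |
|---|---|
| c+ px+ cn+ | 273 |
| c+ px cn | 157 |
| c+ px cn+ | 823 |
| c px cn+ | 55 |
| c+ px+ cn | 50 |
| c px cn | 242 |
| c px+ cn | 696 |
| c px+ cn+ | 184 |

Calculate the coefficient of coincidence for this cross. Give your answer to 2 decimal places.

The two most frequent reciprocal classes, c px+ cn and c+ px cn+, are the parental types, so the F1 was c px+ cn / c+ px cn+.
The two rarest classes, c+ px+ cn and c px cn+, are the double crossovers. Comparing them with the parentals, only the c allele has switched, so c is the middle locus and the order is cn – c – px.
cn–c: (341 + 105)/2480 = 0.1798; c–px: (515 + 105)/2480 = 0.2500.
Expected DCO frequency = 0.1798 × 0.2500 ≈ 0.04495; observed = 105/2480 ≈ 0.04234.
Coefficient of coincidence = 0.04234/0.04495 ≈ 0.94.

0.94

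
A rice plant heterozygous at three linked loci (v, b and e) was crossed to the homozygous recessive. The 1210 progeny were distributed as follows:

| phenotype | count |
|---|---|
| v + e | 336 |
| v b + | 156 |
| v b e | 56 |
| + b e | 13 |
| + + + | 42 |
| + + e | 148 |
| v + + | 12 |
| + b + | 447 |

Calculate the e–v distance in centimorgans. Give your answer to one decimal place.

27.2 centimorgans

The two most frequent reciprocal classes, v + e and + b +, are the parental types, so the F1 was v + e / + b +.
The two rarest classes, v + + and + b e, are the double crossovers. Comparing them with the parentals, only the e allele has switched, so e is the middle locus and the order is v – e – b.
Crossovers in the v–e interval produce the single-crossover classes + + e and v b + (148 + 156 = 304) plus the double crossovers (25).
RF(v–e) = (304 + 25) / 1210 = 329/1210 = 0.2719 → 27.2 centimorgans.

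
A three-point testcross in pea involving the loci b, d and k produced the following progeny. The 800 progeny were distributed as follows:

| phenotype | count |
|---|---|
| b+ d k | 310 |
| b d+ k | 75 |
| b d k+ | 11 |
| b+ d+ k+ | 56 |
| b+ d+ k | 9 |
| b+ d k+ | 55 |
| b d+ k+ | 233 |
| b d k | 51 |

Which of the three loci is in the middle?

d

The two most frequent reciprocal classes, b+ d k and b d+ k+, are the parental types, so the F1 was b+ d k / b d+ k+.
The two rarest classes, b+ d+ k and b d k+, are the double crossovers. Comparing them with the parentals, only the d allele has switched, so d is the middle locus and the order is b – d – k.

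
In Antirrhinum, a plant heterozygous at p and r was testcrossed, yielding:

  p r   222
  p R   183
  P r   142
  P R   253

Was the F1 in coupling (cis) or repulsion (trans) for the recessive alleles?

cis

The two most frequent classes are P R (253) and p r (222); these are the parental (non-recombinant) types.
So the F1 carried P R on one chromosome and p r on the other — the recessive alleles are on the same chromosome (cis / coupling).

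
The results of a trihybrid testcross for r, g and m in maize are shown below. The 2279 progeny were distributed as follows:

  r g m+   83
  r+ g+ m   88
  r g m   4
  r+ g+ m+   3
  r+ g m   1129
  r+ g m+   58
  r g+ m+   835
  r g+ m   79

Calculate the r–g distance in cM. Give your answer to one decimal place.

The two most frequent reciprocal classes, r+ g m and r g+ m+, are the parental types, so the F1 was r+ g m / r g+ m+.
The two rarest classes, r g m and r+ g+ m+, are the double crossovers. Comparing them with the parentals, only the r allele has switched, so r is the middle locus and the order is g – r – m.
Crossovers in the g–r interval produce the single-crossover classes r+ g+ m and r g m+ (88 + 83 = 171) plus the double crossovers (7).
RF(g–r) = (171 + 7) / 2279 = 178/2279 = 0.0781 → 7.8 cM.

7.8 cM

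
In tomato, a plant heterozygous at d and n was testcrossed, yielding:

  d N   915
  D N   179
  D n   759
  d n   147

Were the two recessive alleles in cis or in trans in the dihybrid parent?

The two most frequent classes are D n (759) and d N (915); these are the parental (non-recombinant) types.
So the F1 carried D n on one chromosome and d N on the other — the recessive alleles are on opposite chromosomes (trans / repulsion).

trans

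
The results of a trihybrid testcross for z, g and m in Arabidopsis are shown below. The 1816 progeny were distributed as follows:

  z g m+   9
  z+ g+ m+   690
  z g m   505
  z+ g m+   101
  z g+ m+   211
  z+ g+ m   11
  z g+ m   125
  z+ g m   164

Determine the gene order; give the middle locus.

The two most frequent reciprocal classes, z+ g+ m+ and z g m, are the parental types, so the F1 was z+ g+ m+ / z g m.
The two rarest classes, z+ g+ m and z g m+, are the double crossovers. Comparing them with the parentals, only the m allele has switched, so m is the middle locus and the order is z – m – g.

m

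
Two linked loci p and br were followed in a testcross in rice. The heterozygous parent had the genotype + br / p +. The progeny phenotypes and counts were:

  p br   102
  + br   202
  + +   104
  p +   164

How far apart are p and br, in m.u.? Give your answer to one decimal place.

36.0 m.u.

The recombinant classes are + + and p br: 104 + 102 = 206.
Recombination frequency = 206/572 = 0.3601 ≈ 36.0%, i.e. 36.0 m.u.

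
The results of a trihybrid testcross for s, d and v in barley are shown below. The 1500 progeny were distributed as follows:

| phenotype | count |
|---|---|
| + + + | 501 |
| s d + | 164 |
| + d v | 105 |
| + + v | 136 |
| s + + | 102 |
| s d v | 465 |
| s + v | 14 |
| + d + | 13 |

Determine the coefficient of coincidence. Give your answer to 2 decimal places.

0.53

The two most frequent reciprocal classes, + + + and s d v, are the parental types, so the F1 was + + + / s d v.
The two rarest classes, + d + and s + v, are the double crossovers. Comparing them with the parentals, only the d allele has switched, so d is the middle locus and the order is s – d – v.
s–d: (207 + 27)/1500 = 0.1560; d–v: (300 + 27)/1500 = 0.2180.
Expected DCO frequency = 0.1560 × 0.2180 ≈ 0.03401; observed = 27/1500 ≈ 0.01800.
Coefficient of coincidence = 0.01800/0.03401 ≈ 0.53.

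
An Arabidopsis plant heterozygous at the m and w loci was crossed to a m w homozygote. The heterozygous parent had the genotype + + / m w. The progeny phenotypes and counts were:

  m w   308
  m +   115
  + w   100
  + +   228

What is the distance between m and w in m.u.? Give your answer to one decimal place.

28.6 m.u.

The recombinant classes are + w and m +: 100 + 115 = 215.
Recombination frequency = 215/751 = 0.2863 ≈ 28.6%, i.e. 28.6 m.u.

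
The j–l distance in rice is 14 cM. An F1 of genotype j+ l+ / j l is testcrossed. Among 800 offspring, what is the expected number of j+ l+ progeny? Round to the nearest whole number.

A map distance of 14 cM corresponds to a recombination frequency of 0.140.
The F1 is j+ l+ / j l, so j+ l+ is a parental gamete class with expected frequency (1 − r)/2 = 0.860/2 = 0.4300.
Expected number = 0.4300 × 800 = 344.00 ≈ 344.

344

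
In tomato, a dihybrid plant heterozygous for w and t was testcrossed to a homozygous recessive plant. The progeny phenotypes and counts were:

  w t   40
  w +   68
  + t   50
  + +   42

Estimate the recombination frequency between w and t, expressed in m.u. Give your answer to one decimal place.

The two most frequent classes, + t (50) and w + (68), are the parental types, so the F1 was + t / w +.
The recombinant classes are + + and w t: 42 + 40 = 82.
Recombination frequency = 82/200 = 0.4100 ≈ 41.0%, i.e. 41.0 m.u.

41.0 m.u.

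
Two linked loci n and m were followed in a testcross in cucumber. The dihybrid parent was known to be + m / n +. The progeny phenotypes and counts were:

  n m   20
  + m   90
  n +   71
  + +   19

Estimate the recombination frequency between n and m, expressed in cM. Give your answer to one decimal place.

19.5 cM

The recombinant classes are + + and n m: 19 + 20 = 39.
Recombination frequency = 39/200 = 0.1950 ≈ 19.5%, i.e. 19.5 cM.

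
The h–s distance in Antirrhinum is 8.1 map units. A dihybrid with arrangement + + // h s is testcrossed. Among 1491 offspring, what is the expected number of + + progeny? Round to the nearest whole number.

A map distance of 8.1 map units corresponds to a recombination frequency of 0.081.
The F1 is + + / h s, so + + is a parental gamete class with expected frequency (1 − r)/2 = 0.919/2 = 0.4595.
Expected number = 0.4595 × 1491 = 685.11 ≈ 685.

685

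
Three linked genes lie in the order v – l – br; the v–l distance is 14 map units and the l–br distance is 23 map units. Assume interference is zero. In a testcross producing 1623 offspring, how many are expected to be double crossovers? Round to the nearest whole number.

Map distances give recombination frequencies of 0.140 and 0.230 for the two intervals.
With no interference, expected double-crossover frequency = 0.140 × 0.230 = 0.03220.
Expected number = 0.03220 × 1623 = 52.26 ≈ 52.

52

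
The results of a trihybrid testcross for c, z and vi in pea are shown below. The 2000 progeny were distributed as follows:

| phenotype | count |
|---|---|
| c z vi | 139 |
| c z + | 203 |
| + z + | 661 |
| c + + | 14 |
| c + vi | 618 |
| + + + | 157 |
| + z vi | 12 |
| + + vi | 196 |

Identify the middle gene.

vi

The two most frequent reciprocal classes, + z + and c + vi, are the parental types, so the F1 was + z + / c + vi.
The two rarest classes, + z vi and c + +, are the double crossovers. Comparing them with the parentals, only the vi allele has switched, so vi is the middle locus and the order is c – vi – z.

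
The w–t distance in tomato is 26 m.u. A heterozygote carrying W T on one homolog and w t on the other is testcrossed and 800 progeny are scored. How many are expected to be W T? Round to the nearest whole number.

296

A map distance of 26 m.u. corresponds to a recombination frequency of 0.260.
The F1 is W T / w t, so W T is a parental gamete class with expected frequency (1 − r)/2 = 0.740/2 = 0.3700.
Expected number = 0.3700 × 800 = 296.00 ≈ 296.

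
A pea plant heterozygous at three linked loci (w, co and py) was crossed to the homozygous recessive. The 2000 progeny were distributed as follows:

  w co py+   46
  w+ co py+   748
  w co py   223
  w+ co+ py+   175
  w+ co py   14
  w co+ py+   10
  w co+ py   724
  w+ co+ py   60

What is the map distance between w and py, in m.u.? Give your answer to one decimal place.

6.5 m.u.

The two most frequent reciprocal classes, w+ co py+ and w co+ py, are the parental types, so the F1 was w+ co py+ / w co+ py.
The two rarest classes, w+ co py and w co+ py+, are the double crossovers. Comparing them with the parentals, only the py allele has switched, so py is the middle locus and the order is co – py – w.
Crossovers in the py–w interval produce the single-crossover classes w co py+ and w+ co+ py (46 + 60 = 106) plus the double crossovers (24).
RF(py–w) = (106 + 24) / 2000 = 130/2000 = 0.0650 → 6.5 m.u.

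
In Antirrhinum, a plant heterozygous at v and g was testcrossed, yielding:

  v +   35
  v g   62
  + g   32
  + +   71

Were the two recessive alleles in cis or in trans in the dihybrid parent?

The two most frequent classes are + + (71) and v g (62); these are the parental (non-recombinant) types.
So the F1 carried + + on one chromosome and v g on the other — the recessive alleles are on the same chromosome (cis / coupling).

cis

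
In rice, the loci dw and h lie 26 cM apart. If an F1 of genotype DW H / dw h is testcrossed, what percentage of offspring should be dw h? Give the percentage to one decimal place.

A map distance of 26 cM corresponds to a recombination frequency of 0.260.
The F1 is DW H / dw h, so dw h is a parental gamete class with expected frequency (1 − r)/2 = 0.740/2 = 0.3700.
That is 0.3700 = 37.0% of the progeny.

37.0%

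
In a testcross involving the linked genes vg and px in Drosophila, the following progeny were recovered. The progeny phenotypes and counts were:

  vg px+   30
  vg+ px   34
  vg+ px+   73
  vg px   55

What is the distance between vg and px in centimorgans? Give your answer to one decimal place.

The two most frequent classes, vg+ px+ (73) and vg px (55), are the parental types, so the F1 was vg+ px+ / vg px.
The recombinant classes are vg+ px and vg px+: 34 + 30 = 64.
Recombination frequency = 64/192 = 0.3333 ≈ 33.3%, i.e. 33.3 centimorgans.

33.3 centimorgans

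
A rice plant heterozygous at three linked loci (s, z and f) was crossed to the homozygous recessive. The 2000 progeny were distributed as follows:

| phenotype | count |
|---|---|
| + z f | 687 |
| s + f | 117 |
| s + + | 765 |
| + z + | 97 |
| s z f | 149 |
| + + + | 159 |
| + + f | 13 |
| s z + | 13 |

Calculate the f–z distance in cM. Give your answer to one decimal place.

12.0 cM

The two most frequent reciprocal classes, s + + and + z f, are the parental types, so the F1 was s + + / + z f.
The two rarest classes, s z + and + + f, are the double crossovers. Comparing them with the parentals, only the z allele has switched, so z is the middle locus and the order is f – z – s.
Crossovers in the f–z interval produce the single-crossover classes s + f and + z + (117 + 97 = 214) plus the double crossovers (26).
RF(f–z) = (214 + 26) / 2000 = 240/2000 = 0.1200 → 12.0 cM.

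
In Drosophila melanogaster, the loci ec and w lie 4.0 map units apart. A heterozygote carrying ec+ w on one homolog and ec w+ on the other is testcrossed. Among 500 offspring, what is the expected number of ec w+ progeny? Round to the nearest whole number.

A map distance of 4.0 map units corresponds to a recombination frequency of 0.040.
The F1 is ec+ w / ec w+, so ec w+ is a parental gamete class with expected frequency (1 − r)/2 = 0.960/2 = 0.4800.
Expected number = 0.4800 × 500 = 240.00 ≈ 240.

240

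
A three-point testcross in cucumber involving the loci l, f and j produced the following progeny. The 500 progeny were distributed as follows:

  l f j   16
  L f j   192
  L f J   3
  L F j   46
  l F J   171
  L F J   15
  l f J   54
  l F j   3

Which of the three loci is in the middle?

j

The two most frequent reciprocal classes, L f j and l F J, are the parental types, so the F1 was L f j / l F J.
The two rarest classes, L f J and l F j, are the double crossovers. Comparing them with the parentals, only the j allele has switched, so j is the middle locus and the order is l – j – f.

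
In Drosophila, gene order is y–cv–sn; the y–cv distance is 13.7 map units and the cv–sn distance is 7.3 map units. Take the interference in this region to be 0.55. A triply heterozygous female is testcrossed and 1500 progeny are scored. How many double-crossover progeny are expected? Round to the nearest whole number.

7

Map distances give recombination frequencies of 0.137 and 0.073 for the two intervals.
With interference 0.55 (so coincidence = 0.45), expected double-crossover frequency = 0.137 × 0.073 × 0.45 = 0.00450.
Expected number = 0.00450 × 1500 = 6.75 ≈ 7.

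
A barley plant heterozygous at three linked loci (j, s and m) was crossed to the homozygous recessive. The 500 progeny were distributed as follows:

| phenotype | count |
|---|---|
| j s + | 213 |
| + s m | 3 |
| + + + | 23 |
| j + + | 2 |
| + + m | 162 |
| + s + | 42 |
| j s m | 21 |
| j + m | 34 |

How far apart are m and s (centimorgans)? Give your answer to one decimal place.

9.8 centimorgans

The two most frequent reciprocal classes, j s + and + + m, are the parental types, so the F1 was j s + / + + m.
The two rarest classes, j + + and + s m, are the double crossovers. Comparing them with the parentals, only the s allele has switched, so s is the middle locus and the order is j – s – m.
Crossovers in the s–m interval produce the single-crossover classes j s m and + + + (21 + 23 = 44) plus the double crossovers (5).
RF(s–m) = (44 + 5) / 500 = 49/500 = 0.0980 → 9.8 centimorgans.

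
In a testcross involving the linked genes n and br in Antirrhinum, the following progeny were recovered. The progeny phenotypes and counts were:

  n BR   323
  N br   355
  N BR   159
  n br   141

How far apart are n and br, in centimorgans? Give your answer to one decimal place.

30.7 centimorgans

The two most frequent classes, N br (355) and n BR (323), are the parental types, so the F1 was N br / n BR.
The recombinant classes are N BR and n br: 159 + 141 = 300.
Recombination frequency = 300/978 = 0.3067 ≈ 30.7%, i.e. 30.7 centimorgans.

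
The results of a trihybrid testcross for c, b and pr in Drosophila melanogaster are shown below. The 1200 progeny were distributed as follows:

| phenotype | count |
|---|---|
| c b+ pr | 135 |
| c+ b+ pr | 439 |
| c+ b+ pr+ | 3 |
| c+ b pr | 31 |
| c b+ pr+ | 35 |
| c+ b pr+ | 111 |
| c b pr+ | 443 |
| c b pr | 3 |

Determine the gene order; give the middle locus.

pr

The two most frequent reciprocal classes, c+ b+ pr and c b pr+, are the parental types, so the F1 was c+ b+ pr / c b pr+.
The two rarest classes, c+ b+ pr+ and c b pr, are the double crossovers. Comparing them with the parentals, only the pr allele has switched, so pr is the middle locus and the order is c – pr – b.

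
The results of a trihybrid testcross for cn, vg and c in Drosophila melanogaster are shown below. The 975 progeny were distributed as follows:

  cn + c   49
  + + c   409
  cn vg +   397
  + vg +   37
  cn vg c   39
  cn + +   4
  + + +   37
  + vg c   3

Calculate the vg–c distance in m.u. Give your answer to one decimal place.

The two most frequent reciprocal classes, cn vg + and + + c, are the parental types, so the F1 was cn vg + / + + c.
The two rarest classes, cn + + and + vg c, are the double crossovers. Comparing them with the parentals, only the vg allele has switched, so vg is the middle locus and the order is c – vg – cn.
Crossovers in the c–vg interval produce the single-crossover classes cn vg c and + + + (39 + 37 = 76) plus the double crossovers (7).
RF(c–vg) = (76 + 7) / 975 = 83/975 = 0.0851 → 8.5 m.u.

8.5 m.u.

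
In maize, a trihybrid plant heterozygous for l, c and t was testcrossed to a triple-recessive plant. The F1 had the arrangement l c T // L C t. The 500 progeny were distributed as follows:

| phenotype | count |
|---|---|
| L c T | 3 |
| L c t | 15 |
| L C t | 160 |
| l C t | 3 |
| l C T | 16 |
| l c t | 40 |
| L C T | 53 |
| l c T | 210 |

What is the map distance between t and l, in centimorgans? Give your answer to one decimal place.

The two rarest classes, L c T and l C t, are the double crossovers. Comparing them with the parentals, only the l allele has switched, so l is the middle locus and the order is t – l – c.
Crossovers in the t–l interval produce the single-crossover classes l c t and L C T (40 + 53 = 93) plus the double crossovers (6).
RF(t–l) = (93 + 6) / 500 = 99/500 = 0.1980 → 19.8 centimorgans.

19.8 centimorgans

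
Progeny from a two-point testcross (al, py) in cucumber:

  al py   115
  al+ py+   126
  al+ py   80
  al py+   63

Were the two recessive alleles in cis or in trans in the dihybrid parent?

cis

The two most frequent classes are al+ py+ (126) and al py (115); these are the parental (non-recombinant) types.
So the F1 carried al+ py+ on one chromosome and al py on the other — the recessive alleles are on the same chromosome (cis / coupling).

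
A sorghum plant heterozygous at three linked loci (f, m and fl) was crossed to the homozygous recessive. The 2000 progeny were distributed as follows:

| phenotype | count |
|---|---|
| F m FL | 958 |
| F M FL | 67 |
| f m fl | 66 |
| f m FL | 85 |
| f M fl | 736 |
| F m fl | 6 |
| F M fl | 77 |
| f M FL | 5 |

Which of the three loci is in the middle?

fl

The two most frequent reciprocal classes, F m FL and f M fl, are the parental types, so the F1 was F m FL / f M fl.
The two rarest classes, F m fl and f M FL, are the double crossovers. Comparing them with the parentals, only the fl allele has switched, so fl is the middle locus and the order is m – fl – f.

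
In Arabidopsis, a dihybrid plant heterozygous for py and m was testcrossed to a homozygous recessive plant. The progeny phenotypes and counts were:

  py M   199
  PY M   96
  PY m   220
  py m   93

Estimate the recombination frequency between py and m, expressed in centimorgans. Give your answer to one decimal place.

31.1 centimorgans

The two most frequent classes, PY m (220) and py M (199), are the parental types, so the F1 was PY m / py M.
The recombinant classes are PY M and py m: 96 + 93 = 189.
Recombination frequency = 189/608 = 0.3109 ≈ 31.1%, i.e. 31.1 centimorgans.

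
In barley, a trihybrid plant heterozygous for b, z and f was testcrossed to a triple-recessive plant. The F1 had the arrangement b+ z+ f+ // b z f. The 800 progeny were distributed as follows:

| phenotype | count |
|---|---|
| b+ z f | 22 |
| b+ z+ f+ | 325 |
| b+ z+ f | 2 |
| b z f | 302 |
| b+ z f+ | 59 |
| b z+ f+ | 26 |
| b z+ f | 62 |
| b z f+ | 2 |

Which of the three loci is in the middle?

f

The two rarest classes, b+ z+ f and b z f+, are the double crossovers. Comparing them with the parentals, only the f allele has switched, so f is the middle locus and the order is z – f – b.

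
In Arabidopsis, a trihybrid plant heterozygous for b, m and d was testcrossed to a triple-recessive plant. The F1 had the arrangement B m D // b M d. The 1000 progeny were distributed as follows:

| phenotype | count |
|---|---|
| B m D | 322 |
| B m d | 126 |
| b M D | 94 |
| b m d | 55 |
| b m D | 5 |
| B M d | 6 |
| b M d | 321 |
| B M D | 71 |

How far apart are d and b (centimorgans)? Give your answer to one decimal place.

23.1 centimorgans

The two rarest classes, b m D and B M d, are the double crossovers. Comparing them with the parentals, only the b allele has switched, so b is the middle locus and the order is d – b – m.
Crossovers in the d–b interval produce the single-crossover classes B m d and b M D (126 + 94 = 220) plus the double crossovers (11).
RF(d–b) = (220 + 11) / 1000 = 231/1000 = 0.2310 → 23.1 centimorgans.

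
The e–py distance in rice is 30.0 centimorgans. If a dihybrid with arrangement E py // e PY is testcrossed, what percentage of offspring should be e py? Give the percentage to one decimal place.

A map distance of 30.0 centimorgans corresponds to a recombination frequency of 0.300.
The F1 is E py / e PY, so e py is a recombinant gamete class with expected frequency r/2 = 0.300/2 = 0.1500.
That is 0.1500 = 15.0% of the progeny.

15.0%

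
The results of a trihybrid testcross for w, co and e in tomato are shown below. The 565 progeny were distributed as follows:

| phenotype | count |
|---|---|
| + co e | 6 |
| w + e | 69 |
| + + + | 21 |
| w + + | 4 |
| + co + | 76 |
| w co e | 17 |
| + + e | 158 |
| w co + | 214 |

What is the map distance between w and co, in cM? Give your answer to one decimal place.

27.4 cM

The two most frequent reciprocal classes, w co + and + + e, are the parental types, so the F1 was w co + / + + e.
The two rarest classes, w + + and + co e, are the double crossovers. Comparing them with the parentals, only the co allele has switched, so co is the middle locus and the order is w – co – e.
Crossovers in the w–co interval produce the single-crossover classes + co + and w + e (76 + 69 = 145) plus the double crossovers (10).
RF(w–co) = (145 + 10) / 565 = 155/565 = 0.2743 → 27.4 cM.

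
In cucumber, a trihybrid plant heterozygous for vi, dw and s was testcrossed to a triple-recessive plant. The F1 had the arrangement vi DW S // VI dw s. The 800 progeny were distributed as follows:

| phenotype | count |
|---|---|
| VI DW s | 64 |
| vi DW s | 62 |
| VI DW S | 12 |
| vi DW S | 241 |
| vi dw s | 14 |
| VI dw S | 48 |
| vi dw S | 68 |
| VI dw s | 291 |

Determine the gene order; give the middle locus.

vi

The two rarest classes, VI DW S and vi dw s, are the double crossovers. Comparing them with the parentals, only the vi allele has switched, so vi is the middle locus and the order is s – vi – dw.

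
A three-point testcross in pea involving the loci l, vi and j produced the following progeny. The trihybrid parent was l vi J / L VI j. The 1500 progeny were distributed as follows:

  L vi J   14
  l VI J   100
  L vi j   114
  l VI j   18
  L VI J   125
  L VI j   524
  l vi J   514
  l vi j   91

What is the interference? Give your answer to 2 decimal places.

0.21

The two rarest classes, L vi J and l VI j, are the double crossovers. Comparing them with the parentals, only the l allele has switched, so l is the middle locus and the order is j – l – vi.
j–l: (216 + 32)/1500 = 0.1653; l–vi: (214 + 32)/1500 = 0.1640.
Expected DCO frequency = 0.1653 × 0.1640 ≈ 0.02711; observed = 32/1500 ≈ 0.02133.
Coefficient of coincidence = 0.02133/0.02711 ≈ 0.79; interference = 1 − 0.79 = 0.21.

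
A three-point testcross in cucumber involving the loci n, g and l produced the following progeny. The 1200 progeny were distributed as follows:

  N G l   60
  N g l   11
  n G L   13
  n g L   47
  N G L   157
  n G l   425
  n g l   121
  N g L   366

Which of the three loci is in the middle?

The two most frequent reciprocal classes, N g L and n G l, are the parental types, so the F1 was N g L / n G l.
The two rarest classes, N g l and n G L, are the double crossovers. Comparing them with the parentals, only the l allele has switched, so l is the middle locus and the order is g – l – n.

l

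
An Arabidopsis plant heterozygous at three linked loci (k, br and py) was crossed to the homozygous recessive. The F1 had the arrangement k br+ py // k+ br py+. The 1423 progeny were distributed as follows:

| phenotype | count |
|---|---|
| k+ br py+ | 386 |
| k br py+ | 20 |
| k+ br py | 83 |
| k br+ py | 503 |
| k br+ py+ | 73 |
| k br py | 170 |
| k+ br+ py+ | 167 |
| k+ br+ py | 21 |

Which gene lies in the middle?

k

The two rarest classes, k+ br+ py and k br py+, are the double crossovers. Comparing them with the parentals, only the k allele has switched, so k is the middle locus and the order is py – k – br.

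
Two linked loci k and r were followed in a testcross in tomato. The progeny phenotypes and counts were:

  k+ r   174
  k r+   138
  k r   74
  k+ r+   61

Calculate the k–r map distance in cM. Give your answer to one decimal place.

30.2 cM

The two most frequent classes, k+ r (174) and k r+ (138), are the parental types, so the F1 was k+ r / k r+.
The recombinant classes are k+ r+ and k r: 61 + 74 = 135.
Recombination frequency = 135/447 = 0.3020 ≈ 30.2%, i.e. 30.2 cM.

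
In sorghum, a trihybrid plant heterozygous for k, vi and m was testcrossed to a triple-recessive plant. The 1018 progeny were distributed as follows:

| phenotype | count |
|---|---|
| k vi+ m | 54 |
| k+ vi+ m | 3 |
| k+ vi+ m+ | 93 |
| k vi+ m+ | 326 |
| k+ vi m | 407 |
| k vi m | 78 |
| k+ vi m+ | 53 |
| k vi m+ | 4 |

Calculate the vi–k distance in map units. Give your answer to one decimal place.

The two most frequent reciprocal classes, k vi+ m+ and k+ vi m, are the parental types, so the F1 was k vi+ m+ / k+ vi m.
The two rarest classes, k vi m+ and k+ vi+ m, are the double crossovers. Comparing them with the parentals, only the vi allele has switched, so vi is the middle locus and the order is k – vi – m.
Crossovers in the k–vi interval produce the single-crossover classes k+ vi+ m+ and k vi m (93 + 78 = 171) plus the double crossovers (7).
RF(k–vi) = (171 + 7) / 1018 = 178/1018 = 0.1749 → 17.5 map units.

17.5 map units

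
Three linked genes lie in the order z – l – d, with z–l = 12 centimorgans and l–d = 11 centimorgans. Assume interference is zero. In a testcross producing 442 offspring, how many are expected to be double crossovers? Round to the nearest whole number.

Map distances give recombination frequencies of 0.120 and 0.110 for the two intervals.
With no interference, expected double-crossover frequency = 0.120 × 0.110 = 0.01320.
Expected number = 0.01320 × 442 = 5.83 ≈ 6.

6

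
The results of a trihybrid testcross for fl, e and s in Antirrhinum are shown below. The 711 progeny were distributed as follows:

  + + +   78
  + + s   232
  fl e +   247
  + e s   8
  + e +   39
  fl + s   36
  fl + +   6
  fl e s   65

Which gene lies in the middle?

The two most frequent reciprocal classes, fl e + and + + s, are the parental types, so the F1 was fl e + / + + s.
The two rarest classes, fl + + and + e s, are the double crossovers. Comparing them with the parentals, only the e allele has switched, so e is the middle locus and the order is fl – e – s.

e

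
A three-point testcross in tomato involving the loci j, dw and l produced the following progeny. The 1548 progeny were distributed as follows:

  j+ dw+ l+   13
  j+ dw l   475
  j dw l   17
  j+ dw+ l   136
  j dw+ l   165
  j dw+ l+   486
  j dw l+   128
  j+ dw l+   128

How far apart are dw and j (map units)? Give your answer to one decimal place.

The two most frequent reciprocal classes, j dw+ l+ and j+ dw l, are the parental types, so the F1 was j dw+ l+ / j+ dw l.
The two rarest classes, j+ dw+ l+ and j dw l, are the double crossovers. Comparing them with the parentals, only the j allele has switched, so j is the middle locus and the order is l – j – dw.
Crossovers in the j–dw interval produce the single-crossover classes j dw l+ and j+ dw+ l (128 + 136 = 264) plus the double crossovers (30).
RF(j–dw) = (264 + 30) / 1548 = 294/1548 = 0.1899 → 19.0 map units.

19.0 map units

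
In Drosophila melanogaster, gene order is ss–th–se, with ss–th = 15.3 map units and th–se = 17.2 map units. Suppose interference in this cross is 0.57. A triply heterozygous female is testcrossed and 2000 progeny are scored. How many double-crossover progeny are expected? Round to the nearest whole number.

23

Map distances give recombination frequencies of 0.153 and 0.172 for the two intervals.
With interference 0.57 (so coincidence = 0.43), expected double-crossover frequency = 0.153 × 0.172 × 0.43 = 0.01132.
Expected number = 0.01132 × 2000 = 22.63 ≈ 23.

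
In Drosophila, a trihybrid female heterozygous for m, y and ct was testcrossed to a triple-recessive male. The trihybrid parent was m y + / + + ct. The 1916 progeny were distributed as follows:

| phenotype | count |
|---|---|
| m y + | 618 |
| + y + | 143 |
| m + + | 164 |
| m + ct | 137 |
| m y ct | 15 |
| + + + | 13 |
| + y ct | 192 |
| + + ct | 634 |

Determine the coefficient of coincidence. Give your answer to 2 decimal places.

The two rarest classes, m y ct and + + +, are the double crossovers. Comparing them with the parentals, only the ct allele has switched, so ct is the middle locus and the order is y – ct – m.
y–ct: (356 + 28)/1916 = 0.2004; ct–m: (280 + 28)/1916 = 0.1608.
Expected DCO frequency = 0.2004 × 0.1608 ≈ 0.03222; observed = 28/1916 ≈ 0.01461.
Coefficient of coincidence = 0.01461/0.03222 ≈ 0.45.

0.45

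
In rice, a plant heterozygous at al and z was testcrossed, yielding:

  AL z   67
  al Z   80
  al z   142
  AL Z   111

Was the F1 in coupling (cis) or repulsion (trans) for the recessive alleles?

cis

The two most frequent classes are AL Z (111) and al z (142); these are the parental (non-recombinant) types.
So the F1 carried AL Z on one chromosome and al z on the other — the recessive alleles are on the same chromosome (cis / coupling).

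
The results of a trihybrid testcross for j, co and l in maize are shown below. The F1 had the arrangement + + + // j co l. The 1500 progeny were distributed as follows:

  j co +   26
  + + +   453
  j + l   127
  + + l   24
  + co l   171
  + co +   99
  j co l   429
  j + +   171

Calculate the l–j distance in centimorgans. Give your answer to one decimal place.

26.1 centimorgans

The two rarest classes, + + l and j co +, are the double crossovers. Comparing them with the parentals, only the l allele has switched, so l is the middle locus and the order is co – l – j.
Crossovers in the l–j interval produce the single-crossover classes j + + and + co l (171 + 171 = 342) plus the double crossovers (50).
RF(l–j) = (342 + 50) / 1500 = 392/1500 = 0.2613 → 26.1 centimorgans.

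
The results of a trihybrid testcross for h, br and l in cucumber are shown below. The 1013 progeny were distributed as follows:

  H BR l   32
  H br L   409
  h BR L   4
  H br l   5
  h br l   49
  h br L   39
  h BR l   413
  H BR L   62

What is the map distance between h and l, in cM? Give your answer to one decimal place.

The two most frequent reciprocal classes, h BR l and H br L, are the parental types, so the F1 was h BR l / H br L.
The two rarest classes, h BR L and H br l, are the double crossovers. Comparing them with the parentals, only the l allele has switched, so l is the middle locus and the order is h – l – br.
Crossovers in the h–l interval produce the single-crossover classes H BR l and h br L (32 + 39 = 71) plus the double crossovers (9).
RF(h–l) = (71 + 9) / 1013 = 80/1013 = 0.0790 → 7.9 cM.

7.9 cM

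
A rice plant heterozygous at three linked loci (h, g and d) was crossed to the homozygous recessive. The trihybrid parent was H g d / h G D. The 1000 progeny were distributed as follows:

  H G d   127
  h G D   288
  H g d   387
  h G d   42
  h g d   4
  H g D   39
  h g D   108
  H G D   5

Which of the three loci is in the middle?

h

The two rarest classes, h g d and H G D, are the double crossovers. Comparing them with the parentals, only the h allele has switched, so h is the middle locus and the order is d – h – g.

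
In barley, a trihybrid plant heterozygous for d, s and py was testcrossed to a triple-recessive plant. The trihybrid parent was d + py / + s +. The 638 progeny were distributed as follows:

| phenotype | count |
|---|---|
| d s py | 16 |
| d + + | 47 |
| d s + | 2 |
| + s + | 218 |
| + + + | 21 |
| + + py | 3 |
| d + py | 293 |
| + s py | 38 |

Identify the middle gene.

d

The two rarest classes, + + py and d s +, are the double crossovers. Comparing them with the parentals, only the d allele has switched, so d is the middle locus and the order is s – d – py.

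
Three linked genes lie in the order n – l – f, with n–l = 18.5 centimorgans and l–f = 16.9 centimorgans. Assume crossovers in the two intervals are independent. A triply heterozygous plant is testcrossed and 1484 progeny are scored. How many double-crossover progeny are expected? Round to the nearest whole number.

Map distances give recombination frequencies of 0.185 and 0.169 for the two intervals.
With no interference, expected double-crossover frequency = 0.185 × 0.169 = 0.03126.
Expected number = 0.03126 × 1484 = 46.40 ≈ 46.

46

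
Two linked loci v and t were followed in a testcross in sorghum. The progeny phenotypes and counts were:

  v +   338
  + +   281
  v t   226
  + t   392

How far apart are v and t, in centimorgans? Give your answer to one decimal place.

The two most frequent classes, + t (392) and v + (338), are the parental types, so the F1 was + t / v +.
The recombinant classes are + + and v t: 281 + 226 = 507.
Recombination frequency = 507/1237 = 0.4099 ≈ 41.0%, i.e. 41.0 centimorgans.

41.0 centimorgans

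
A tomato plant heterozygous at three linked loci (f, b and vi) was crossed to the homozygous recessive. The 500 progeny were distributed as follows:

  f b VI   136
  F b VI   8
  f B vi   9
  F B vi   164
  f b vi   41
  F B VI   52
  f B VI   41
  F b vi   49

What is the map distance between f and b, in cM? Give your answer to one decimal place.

The two most frequent reciprocal classes, F B vi and f b VI, are the parental types, so the F1 was F B vi / f b VI.
The two rarest classes, f B vi and F b VI, are the double crossovers. Comparing them with the parentals, only the f allele has switched, so f is the middle locus and the order is vi – f – b.
Crossovers in the f–b interval produce the single-crossover classes F b vi and f B VI (49 + 41 = 90) plus the double crossovers (17).
RF(f–b) = (90 + 17) / 500 = 107/500 = 0.2140 → 21.4 cM.

21.4 cM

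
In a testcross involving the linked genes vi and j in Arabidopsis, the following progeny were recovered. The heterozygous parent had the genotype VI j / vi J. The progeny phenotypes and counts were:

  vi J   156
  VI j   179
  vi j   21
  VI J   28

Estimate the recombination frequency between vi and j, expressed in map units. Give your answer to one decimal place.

12.8 map units

The recombinant classes are VI J and vi j: 28 + 21 = 49.
Recombination frequency = 49/384 = 0.1276 ≈ 12.8%, i.e. 12.8 map units.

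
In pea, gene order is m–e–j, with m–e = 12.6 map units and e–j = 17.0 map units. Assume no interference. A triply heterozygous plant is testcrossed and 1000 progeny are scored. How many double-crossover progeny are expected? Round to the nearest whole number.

Map distances give recombination frequencies of 0.126 and 0.170 for the two intervals.
With no interference, expected double-crossover frequency = 0.126 × 0.170 = 0.02142.
Expected number = 0.02142 × 1000 = 21.42 ≈ 21.

21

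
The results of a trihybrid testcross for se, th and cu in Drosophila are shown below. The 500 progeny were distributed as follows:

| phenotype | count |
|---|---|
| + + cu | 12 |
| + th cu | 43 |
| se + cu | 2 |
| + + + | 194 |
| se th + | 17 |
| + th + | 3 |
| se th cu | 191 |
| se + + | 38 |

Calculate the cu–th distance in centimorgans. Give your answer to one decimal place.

The two most frequent reciprocal classes, se th cu and + + +, are the parental types, so the F1 was se th cu / + + +.
The two rarest classes, se + cu and + th +, are the double crossovers. Comparing them with the parentals, only the th allele has switched, so th is the middle locus and the order is cu – th – se.
Crossovers in the cu–th interval produce the single-crossover classes se th + and + + cu (17 + 12 = 29) plus the double crossovers (5).
RF(cu–th) = (29 + 5) / 500 = 34/500 = 0.0680 → 6.8 centimorgans.

6.8 centimorgans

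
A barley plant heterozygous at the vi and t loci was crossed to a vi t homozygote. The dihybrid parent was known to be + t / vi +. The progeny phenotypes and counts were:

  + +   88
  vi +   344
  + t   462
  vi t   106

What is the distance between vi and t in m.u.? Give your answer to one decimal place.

The recombinant classes are + + and vi t: 88 + 106 = 194.
Recombination frequency = 194/1000 = 0.1940 ≈ 19.4%, i.e. 19.4 m.u.

19.4 m.u.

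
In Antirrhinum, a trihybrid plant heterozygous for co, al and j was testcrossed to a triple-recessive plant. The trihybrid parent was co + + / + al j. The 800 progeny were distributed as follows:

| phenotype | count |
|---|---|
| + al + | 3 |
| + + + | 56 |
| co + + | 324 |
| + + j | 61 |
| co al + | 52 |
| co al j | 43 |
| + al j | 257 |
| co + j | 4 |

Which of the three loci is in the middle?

j

The two rarest classes, co + j and + al +, are the double crossovers. Comparing them with the parentals, only the j allele has switched, so j is the middle locus and the order is al – j – co.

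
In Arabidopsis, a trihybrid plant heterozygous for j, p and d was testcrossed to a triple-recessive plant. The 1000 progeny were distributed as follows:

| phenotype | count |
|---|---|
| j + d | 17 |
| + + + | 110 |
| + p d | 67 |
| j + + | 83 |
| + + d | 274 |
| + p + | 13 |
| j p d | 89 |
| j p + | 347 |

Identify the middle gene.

The two most frequent reciprocal classes, j p + and + + d, are the parental types, so the F1 was j p + / + + d.
The two rarest classes, + p + and j + d, are the double crossovers. Comparing them with the parentals, only the j allele has switched, so j is the middle locus and the order is p – j – d.

j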